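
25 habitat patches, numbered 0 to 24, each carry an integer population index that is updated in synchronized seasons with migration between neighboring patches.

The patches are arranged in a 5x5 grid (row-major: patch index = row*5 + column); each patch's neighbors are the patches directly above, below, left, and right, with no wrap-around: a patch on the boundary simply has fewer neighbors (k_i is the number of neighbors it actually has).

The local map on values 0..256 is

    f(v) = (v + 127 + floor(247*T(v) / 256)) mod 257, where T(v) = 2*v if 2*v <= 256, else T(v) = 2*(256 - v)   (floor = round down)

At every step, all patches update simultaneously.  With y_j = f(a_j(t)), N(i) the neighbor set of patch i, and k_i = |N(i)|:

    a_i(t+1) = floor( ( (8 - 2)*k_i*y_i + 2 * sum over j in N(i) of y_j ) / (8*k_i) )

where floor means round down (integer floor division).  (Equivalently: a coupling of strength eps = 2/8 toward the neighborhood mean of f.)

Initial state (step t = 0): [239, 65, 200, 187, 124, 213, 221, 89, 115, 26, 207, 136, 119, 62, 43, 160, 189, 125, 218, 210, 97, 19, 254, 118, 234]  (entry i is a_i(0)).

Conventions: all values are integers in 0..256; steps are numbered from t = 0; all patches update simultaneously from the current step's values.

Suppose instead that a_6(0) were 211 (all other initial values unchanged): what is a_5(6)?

Answer: a_5(6) = 199
Key observation: This trace re-runs the system from the modified initial state.

Derivation:
t=0: [239, 65, 200, 187, 124, 213, 211, 89, 115, 26, 207, 136, 119, 62, 43, 160, 189, 125, 218, 210, 97, 19, 254, 118, 234]
t=1: [133, 85, 165, 193, 223, 163, 162, 145, 190, 209, 179, 224, 204, 90, 224, 204, 195, 220, 162, 172, 165, 175, 148, 197, 157]
t=2: [221, 144, 201, 184, 161, 213, 204, 220, 184, 168, 192, 164, 172, 145, 158, 179, 179, 168, 202, 201, 204, 202, 214, 189, 211]
t=3: [167, 214, 181, 192, 210, 166, 178, 165, 193, 207, 186, 205, 203, 221, 213, 194, 197, 201, 182, 179, 177, 176, 171, 183, 170]
t=4: [202, 173, 192, 184, 170, 206, 195, 204, 183, 171, 190, 176, 176, 163, 167, 184, 180, 179, 190, 194, 197, 198, 201, 195, 202]
t=5: [178, 197, 186, 192, 203, 174, 183, 178, 193, 204, 187, 197, 198, 208, 206, 190, 195, 195, 188, 184, 181, 180, 179, 181, 177]
t=6: [196, 183, 190, 184, 176, 199, 192, 195, 183, 174, 189, 181, 179, 172, 173, 187, 183, 183, 187, 190, 194, 194, 195, 195, 197]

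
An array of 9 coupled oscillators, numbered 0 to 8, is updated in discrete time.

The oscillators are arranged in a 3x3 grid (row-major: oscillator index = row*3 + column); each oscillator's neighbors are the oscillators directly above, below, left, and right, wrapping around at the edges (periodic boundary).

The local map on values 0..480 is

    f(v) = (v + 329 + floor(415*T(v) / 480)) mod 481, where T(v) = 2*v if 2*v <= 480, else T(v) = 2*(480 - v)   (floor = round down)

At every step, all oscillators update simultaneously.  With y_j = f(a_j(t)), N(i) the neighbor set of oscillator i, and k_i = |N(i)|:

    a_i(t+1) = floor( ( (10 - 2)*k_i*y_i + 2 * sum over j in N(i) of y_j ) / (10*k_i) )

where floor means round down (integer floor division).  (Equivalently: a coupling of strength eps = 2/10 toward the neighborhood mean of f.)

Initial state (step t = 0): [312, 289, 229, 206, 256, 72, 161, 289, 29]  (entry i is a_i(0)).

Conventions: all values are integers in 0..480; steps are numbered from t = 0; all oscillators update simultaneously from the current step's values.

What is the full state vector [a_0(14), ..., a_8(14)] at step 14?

Simulating step by step:
t=0: [312, 289, 229, 206, 256, 72, 161, 289, 29]
t=1: [441, 443, 446, 367, 77, 100, 316, 432, 389]
t=2: [362, 339, 342, 377, 108, 156, 433, 353, 379]
t=3: [412, 414, 418, 381, 189, 287, 371, 402, 394]
t=4: [379, 375, 378, 400, 371, 450, 403, 384, 393]
t=5: [399, 403, 398, 385, 402, 358, 386, 397, 389]
t=6: [387, 384, 388, 396, 386, 410, 395, 388, 394]
t=7: [394, 397, 394, 389, 394, 381, 389, 394, 389]
t=8: [390, 388, 390, 393, 390, 398, 393, 390, 393]
t=9: [392, 394, 392, 391, 392, 388, 391, 392, 391]
t=10: [391, 390, 392, 392, 392, 394, 392, 391, 392]
t=11: [392, 392, 391, 391, 391, 390, 392, 392, 391]
t=12: [392, 392, 392, 392, 392, 392, 392, 392, 392]
t=13: [392, 392, 392, 392, 392, 392, 392, 392, 392]
t=14: [392, 392, 392, 392, 392, 392, 392, 392, 392]

Answer: [392, 392, 392, 392, 392, 392, 392, 392, 392]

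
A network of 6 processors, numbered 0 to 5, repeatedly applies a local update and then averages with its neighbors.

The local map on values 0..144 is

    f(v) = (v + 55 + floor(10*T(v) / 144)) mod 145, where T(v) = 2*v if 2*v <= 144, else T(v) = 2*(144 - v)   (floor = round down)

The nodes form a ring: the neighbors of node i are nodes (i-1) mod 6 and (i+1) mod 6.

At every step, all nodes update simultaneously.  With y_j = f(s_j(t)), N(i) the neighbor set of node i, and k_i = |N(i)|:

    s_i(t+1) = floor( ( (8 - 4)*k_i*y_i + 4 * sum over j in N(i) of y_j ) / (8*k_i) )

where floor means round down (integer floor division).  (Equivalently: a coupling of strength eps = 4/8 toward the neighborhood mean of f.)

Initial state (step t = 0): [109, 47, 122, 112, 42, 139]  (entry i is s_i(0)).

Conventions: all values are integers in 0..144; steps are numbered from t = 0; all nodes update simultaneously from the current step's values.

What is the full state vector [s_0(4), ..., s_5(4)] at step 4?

Answer: [90, 90, 89, 89, 90, 90]

Derivation:
t=0: [109, 47, 122, 112, 42, 139]
t=1: [50, 68, 51, 47, 69, 55]
t=2: [117, 122, 116, 115, 122, 119]
t=3: [31, 32, 30, 30, 32, 32]
t=4: [90, 90, 89, 89, 90, 90]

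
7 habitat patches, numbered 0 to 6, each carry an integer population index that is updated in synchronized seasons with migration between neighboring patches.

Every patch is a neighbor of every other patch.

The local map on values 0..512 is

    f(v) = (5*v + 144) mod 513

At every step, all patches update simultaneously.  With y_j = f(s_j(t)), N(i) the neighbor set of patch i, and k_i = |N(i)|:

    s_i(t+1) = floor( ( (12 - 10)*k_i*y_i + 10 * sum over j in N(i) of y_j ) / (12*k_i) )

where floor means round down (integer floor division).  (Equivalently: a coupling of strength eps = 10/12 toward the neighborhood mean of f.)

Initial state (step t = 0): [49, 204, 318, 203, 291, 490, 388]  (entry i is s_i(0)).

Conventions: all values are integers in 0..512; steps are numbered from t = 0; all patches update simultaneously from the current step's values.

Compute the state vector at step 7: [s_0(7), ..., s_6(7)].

Simulating step by step:
t=0: [49, 204, 318, 203, 291, 490, 388]
t=1: [146, 139, 140, 139, 137, 136, 136]
t=2: [326, 326, 326, 326, 325, 325, 325]
t=3: [232, 232, 232, 232, 232, 232, 232]
t=4: [278, 278, 278, 278, 278, 278, 278]
t=5: [508, 508, 508, 508, 508, 508, 508]
t=6: [119, 119, 119, 119, 119, 119, 119]
t=7: [226, 226, 226, 226, 226, 226, 226]

Answer: [226, 226, 226, 226, 226, 226, 226]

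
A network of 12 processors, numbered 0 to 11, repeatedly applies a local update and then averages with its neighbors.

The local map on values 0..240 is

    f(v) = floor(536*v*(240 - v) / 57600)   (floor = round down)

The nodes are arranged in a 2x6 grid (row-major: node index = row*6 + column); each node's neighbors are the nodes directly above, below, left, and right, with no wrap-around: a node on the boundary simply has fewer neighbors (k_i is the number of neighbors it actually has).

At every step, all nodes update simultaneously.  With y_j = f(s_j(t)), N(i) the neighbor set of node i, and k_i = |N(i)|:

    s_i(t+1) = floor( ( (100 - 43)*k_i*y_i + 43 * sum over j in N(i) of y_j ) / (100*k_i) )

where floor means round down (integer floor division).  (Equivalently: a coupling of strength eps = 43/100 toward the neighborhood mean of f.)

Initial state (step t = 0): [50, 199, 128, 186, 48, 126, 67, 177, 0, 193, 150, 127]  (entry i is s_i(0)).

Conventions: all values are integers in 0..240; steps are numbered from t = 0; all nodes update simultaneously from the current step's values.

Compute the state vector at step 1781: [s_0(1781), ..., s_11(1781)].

Simulating step by step:
t=0: [50, 199, 128, 186, 48, 126, 67, 177, 0, 193, 150, 127]
t=1: [89, 89, 99, 96, 98, 122, 102, 84, 45, 79, 114, 131]
t=2: [126, 125, 121, 126, 130, 131, 126, 117, 98, 116, 130, 132]
t=3: [133, 133, 132, 133, 132, 132, 133, 132, 130, 132, 132, 132]
t=4: [132, 132, 132, 132, 132, 132, 132, 132, 132, 132, 132, 132]
t=5: [132, 132, 132, 132, 132, 132, 132, 132, 132, 132, 132, 132]

Answer: [132, 132, 132, 132, 132, 132, 132, 132, 132, 132, 132, 132]
Key observation: The state at step 4, [132, 132, 132, 132, 132, 132, 132, 132, 132, 132, 132, 132], reappears at step 5: the system is in a cycle of period 1 from step 4 on.  Therefore the state at step 1781 equals the state at step 4 + ((1781 - 4) mod 1) = 4, which is [132, 132, 132, 132, 132, 132, 132, 132, 132, 132, 132, 132].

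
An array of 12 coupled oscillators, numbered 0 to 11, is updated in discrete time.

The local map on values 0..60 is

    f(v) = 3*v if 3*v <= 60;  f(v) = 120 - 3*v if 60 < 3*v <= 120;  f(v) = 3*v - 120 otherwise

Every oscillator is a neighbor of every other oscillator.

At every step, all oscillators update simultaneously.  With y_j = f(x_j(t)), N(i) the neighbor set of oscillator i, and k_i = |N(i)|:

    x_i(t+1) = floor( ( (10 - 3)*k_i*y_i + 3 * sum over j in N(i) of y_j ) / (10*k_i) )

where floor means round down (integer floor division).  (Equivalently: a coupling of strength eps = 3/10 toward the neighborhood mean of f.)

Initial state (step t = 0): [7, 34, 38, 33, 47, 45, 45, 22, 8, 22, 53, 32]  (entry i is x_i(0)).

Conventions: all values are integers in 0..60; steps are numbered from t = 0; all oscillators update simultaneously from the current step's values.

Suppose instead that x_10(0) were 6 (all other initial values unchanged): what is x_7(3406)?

Answer: x_7(3406) = 54
Key observation: The state at step 9, [18, 18, 18, 18, 18, 18, 18, 18, 18, 18, 18, 18], reappears at step 13: the system is in a cycle of period 4 from step 9 on.  Therefore the state at step 3406 equals the state at step 9 + ((3406 - 9) mod 4) = 10, which is [54, 54, 54, 54, 54, 54, 54, 54, 54, 54, 54, 54].

Derivation:
t=0: [7, 34, 38, 33, 47, 45, 45, 22, 8, 22, 6, 32]
t=1: [22, 20, 11, 22, 22, 18, 18, 44, 24, 44, 20, 24]
t=2: [51, 55, 37, 51, 51, 51, 51, 22, 47, 22, 55, 47]
t=3: [33, 41, 17, 33, 33, 33, 33, 47, 25, 47, 41, 25]
t=4: [22, 10, 42, 22, 22, 22, 22, 22, 38, 22, 10, 38]
t=5: [48, 32, 16, 48, 48, 48, 48, 48, 16, 48, 32, 16]
t=6: [25, 25, 42, 25, 25, 25, 25, 25, 42, 25, 25, 42]
t=7: [41, 41, 15, 41, 41, 41, 41, 41, 15, 41, 41, 15]
t=8: [6, 6, 34, 6, 6, 6, 6, 6, 34, 6, 6, 34]
t=9: [18, 18, 18, 18, 18, 18, 18, 18, 18, 18, 18, 18]
t=10: [54, 54, 54, 54, 54, 54, 54, 54, 54, 54, 54, 54]
t=11: [42, 42, 42, 42, 42, 42, 42, 42, 42, 42, 42, 42]
t=12: [6, 6, 6, 6, 6, 6, 6, 6, 6, 6, 6, 6]
t=13: [18, 18, 18, 18, 18, 18, 18, 18, 18, 18, 18, 18]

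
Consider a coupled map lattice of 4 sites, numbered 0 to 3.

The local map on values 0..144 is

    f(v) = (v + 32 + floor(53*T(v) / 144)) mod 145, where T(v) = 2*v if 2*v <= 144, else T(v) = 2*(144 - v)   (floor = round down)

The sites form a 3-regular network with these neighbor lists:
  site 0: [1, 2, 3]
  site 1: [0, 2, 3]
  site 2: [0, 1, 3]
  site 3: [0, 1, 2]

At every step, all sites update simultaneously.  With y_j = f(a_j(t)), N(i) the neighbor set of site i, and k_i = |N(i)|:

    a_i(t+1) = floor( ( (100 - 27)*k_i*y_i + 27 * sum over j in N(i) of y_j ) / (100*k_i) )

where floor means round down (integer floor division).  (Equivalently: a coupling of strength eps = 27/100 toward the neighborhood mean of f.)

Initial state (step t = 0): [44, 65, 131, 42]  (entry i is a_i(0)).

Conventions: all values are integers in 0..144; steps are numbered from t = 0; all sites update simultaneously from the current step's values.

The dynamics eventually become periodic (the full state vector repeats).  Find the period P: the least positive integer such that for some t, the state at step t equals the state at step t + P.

Simulating step by step:
t=0: [44, 65, 131, 42]
t=1: [103, 126, 51, 101]
t=2: [29, 33, 93, 28]
t=3: [76, 81, 35, 75]
t=4: [20, 20, 70, 19]
t=5: [60, 60, 23, 59]
t=6: [129, 129, 88, 128]
t=7: [25, 25, 18, 25]
t=8: [73, 73, 66, 73]
t=9: [11, 11, 3, 11]
t=10: [49, 49, 40, 49]
t=11: [115, 115, 105, 115]
t=12: [22, 22, 20, 22]
t=13: [69, 69, 67, 69]
t=14: [5, 5, 3, 5]
t=15: [39, 39, 37, 39]
t=16: [98, 98, 96, 98]
t=17: [18, 18, 18, 18]
t=18: [63, 63, 63, 63]
t=19: [141, 141, 141, 141]
t=20: [30, 30, 30, 30]
t=21: [84, 84, 84, 84]
t=22: [15, 15, 15, 15]
t=23: [58, 58, 58, 58]
t=24: [132, 132, 132, 132]
t=25: [27, 27, 27, 27]
t=26: [78, 78, 78, 78]
t=27: [13, 13, 13, 13]
t=28: [54, 54, 54, 54]
t=29: [125, 125, 125, 125]
t=30: [25, 25, 25, 25]
t=31: [75, 75, 75, 75]
t=32: [12, 12, 12, 12]
t=33: [52, 52, 52, 52]
t=34: [122, 122, 122, 122]
t=35: [25, 25, 25, 25]

Answer: 5
Key observation: The state at step 30, [25, 25, 25, 25], reappears at step 35 — and no state repeats earlier — so the cycle the system enters has period 5.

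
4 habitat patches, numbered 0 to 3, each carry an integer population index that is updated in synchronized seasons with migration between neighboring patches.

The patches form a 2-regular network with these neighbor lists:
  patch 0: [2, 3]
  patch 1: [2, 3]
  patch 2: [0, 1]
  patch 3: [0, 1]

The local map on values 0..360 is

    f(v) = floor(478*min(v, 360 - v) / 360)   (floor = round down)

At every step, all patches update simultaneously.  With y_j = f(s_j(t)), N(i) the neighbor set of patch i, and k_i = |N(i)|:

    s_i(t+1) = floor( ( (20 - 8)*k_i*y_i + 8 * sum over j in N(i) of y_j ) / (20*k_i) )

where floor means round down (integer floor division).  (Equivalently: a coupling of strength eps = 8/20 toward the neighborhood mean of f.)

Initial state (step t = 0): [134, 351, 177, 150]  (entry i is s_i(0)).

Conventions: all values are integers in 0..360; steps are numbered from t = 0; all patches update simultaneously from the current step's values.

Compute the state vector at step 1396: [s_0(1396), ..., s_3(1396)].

Simulating step by step:
t=0: [134, 351, 177, 150]
t=1: [193, 93, 178, 157]
t=2: [221, 162, 210, 193]
t=3: [194, 213, 199, 212]
t=4: [213, 198, 210, 200]
t=5: [199, 211, 201, 209]
t=6: [210, 200, 208, 202]
t=7: [201, 209, 202, 207]
t=8: [209, 202, 207, 204]
t=9: [202, 207, 203, 206]
t=10: [207, 204, 207, 204]
t=11: [203, 206, 203, 206]
t=12: [207, 204, 207, 204]

Answer: [207, 204, 207, 204]
Key observation: The state at step 10, [207, 204, 207, 204], reappears at step 12: the system is in a cycle of period 2 from step 10 on.  Therefore the state at step 1396 equals the state at step 10 + ((1396 - 10) mod 2) = 10, which is [207, 204, 207, 204].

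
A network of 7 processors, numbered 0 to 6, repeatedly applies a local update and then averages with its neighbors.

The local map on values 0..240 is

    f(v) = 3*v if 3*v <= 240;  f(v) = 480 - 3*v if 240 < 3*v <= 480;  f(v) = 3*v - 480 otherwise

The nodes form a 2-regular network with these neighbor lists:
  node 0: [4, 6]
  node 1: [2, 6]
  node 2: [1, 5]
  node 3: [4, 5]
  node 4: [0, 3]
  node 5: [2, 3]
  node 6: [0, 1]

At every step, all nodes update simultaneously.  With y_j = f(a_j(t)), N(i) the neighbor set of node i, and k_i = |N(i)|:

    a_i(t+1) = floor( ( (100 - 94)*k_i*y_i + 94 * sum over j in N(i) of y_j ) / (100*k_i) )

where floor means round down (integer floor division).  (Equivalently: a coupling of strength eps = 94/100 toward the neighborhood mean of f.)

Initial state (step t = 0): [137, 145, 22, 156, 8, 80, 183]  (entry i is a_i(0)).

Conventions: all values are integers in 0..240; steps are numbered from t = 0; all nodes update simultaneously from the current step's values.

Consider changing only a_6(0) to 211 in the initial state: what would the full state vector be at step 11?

Answer: [73, 35, 19, 63, 13, 17, 12]
Key observation: This trace re-runs the system from the modified initial state.

Derivation:
t=0: [137, 145, 22, 156, 8, 80, 211]
t=1: [87, 105, 137, 124, 39, 51, 62]
t=2: [155, 129, 153, 133, 160, 92, 191]
t=3: [44, 59, 140, 100, 45, 60, 56]
t=4: [150, 117, 171, 158, 154, 123, 155]
t=5: [17, 30, 114, 60, 18, 24, 75]
t=6: [134, 176, 84, 70, 111, 153, 79]
t=7: [185, 221, 46, 91, 144, 207, 73]
t=8: [129, 178, 160, 101, 135, 170, 134]
t=9: [77, 39, 39, 59, 131, 84, 73]
t=10: [157, 164, 169, 158, 196, 151, 176]
t=11: [73, 35, 19, 63, 13, 17, 12]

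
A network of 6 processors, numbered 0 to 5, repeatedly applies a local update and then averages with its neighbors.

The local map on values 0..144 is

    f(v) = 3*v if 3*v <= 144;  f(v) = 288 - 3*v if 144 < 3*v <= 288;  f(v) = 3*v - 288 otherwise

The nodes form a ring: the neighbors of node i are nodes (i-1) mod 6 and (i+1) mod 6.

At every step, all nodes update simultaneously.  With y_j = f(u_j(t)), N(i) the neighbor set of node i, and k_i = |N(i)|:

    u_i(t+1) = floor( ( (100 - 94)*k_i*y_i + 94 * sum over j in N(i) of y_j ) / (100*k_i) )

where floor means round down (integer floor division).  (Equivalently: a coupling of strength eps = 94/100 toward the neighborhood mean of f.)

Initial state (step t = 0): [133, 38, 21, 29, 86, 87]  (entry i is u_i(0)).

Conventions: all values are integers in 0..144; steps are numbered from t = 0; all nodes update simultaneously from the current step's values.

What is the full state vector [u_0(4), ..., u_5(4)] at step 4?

Answer: [37, 55, 70, 68, 83, 110]

Derivation:
t=0: [133, 38, 21, 29, 86, 87]
t=1: [72, 88, 98, 48, 55, 67]
t=2: [56, 38, 79, 69, 115, 96]
t=3: [60, 87, 94, 55, 41, 83]
t=4: [37, 55, 70, 68, 83, 110]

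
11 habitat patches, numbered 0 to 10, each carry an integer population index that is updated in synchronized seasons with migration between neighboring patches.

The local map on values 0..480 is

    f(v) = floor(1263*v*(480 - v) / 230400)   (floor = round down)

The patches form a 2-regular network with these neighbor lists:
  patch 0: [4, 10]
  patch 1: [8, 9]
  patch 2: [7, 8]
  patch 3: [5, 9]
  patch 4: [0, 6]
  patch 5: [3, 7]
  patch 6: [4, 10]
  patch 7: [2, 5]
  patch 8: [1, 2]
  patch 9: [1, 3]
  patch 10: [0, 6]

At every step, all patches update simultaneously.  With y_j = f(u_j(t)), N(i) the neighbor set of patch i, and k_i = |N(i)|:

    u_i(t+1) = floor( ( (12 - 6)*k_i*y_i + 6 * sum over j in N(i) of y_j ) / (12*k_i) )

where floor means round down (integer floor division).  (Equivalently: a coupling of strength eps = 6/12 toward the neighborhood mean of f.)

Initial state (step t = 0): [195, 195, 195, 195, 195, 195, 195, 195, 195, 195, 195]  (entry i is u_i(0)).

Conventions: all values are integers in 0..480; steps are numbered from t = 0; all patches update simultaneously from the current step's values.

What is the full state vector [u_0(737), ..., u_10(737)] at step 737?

Answer: [297, 297, 297, 297, 297, 297, 297, 297, 297, 297, 297]
Key observation: The state at step 6, [297, 297, 297, 297, 297, 297, 297, 297, 297, 297, 297], reappears at step 7: the system is in a cycle of period 1 from step 6 on.  Therefore the state at step 737 equals the state at step 6 + ((737 - 6) mod 1) = 6, which is [297, 297, 297, 297, 297, 297, 297, 297, 297, 297, 297].

Derivation:
t=0: [195, 195, 195, 195, 195, 195, 195, 195, 195, 195, 195]
t=1: [304, 304, 304, 304, 304, 304, 304, 304, 304, 304, 304]
t=2: [293, 293, 293, 293, 293, 293, 293, 293, 293, 293, 293]
t=3: [300, 300, 300, 300, 300, 300, 300, 300, 300, 300, 300]
t=4: [296, 296, 296, 296, 296, 296, 296, 296, 296, 296, 296]
t=5: [298, 298, 298, 298, 298, 298, 298, 298, 298, 298, 298]
t=6: [297, 297, 297, 297, 297, 297, 297, 297, 297, 297, 297]
t=7: [297, 297, 297, 297, 297, 297, 297, 297, 297, 297, 297]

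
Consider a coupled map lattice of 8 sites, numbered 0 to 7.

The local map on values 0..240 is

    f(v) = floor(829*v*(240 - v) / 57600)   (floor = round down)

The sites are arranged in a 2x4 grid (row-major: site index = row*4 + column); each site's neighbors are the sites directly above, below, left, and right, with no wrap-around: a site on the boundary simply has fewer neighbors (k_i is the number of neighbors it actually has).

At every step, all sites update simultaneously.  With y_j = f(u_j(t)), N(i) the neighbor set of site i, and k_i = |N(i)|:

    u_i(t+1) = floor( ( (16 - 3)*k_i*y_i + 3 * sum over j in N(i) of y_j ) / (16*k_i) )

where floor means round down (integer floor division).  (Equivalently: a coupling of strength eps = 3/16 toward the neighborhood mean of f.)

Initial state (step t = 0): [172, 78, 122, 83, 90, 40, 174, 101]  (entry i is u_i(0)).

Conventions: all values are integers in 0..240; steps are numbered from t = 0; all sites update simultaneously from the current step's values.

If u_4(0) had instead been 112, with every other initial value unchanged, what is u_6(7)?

Answer: u_6(7) = 190
Key observation: This trace re-runs the system from the modified initial state.

Derivation:
t=0: [172, 78, 122, 83, 112, 40, 174, 101]
t=1: [172, 177, 201, 190, 193, 127, 166, 197]
t=2: [163, 160, 120, 132, 140, 196, 170, 127]
t=3: [182, 181, 203, 205, 191, 135, 172, 202]
t=4: [149, 153, 114, 104, 142, 194, 162, 114]
t=5: [195, 188, 203, 203, 192, 139, 180, 203]
t=6: [127, 141, 112, 108, 138, 190, 152, 112]
t=7: [205, 196, 204, 205, 196, 147, 190, 204]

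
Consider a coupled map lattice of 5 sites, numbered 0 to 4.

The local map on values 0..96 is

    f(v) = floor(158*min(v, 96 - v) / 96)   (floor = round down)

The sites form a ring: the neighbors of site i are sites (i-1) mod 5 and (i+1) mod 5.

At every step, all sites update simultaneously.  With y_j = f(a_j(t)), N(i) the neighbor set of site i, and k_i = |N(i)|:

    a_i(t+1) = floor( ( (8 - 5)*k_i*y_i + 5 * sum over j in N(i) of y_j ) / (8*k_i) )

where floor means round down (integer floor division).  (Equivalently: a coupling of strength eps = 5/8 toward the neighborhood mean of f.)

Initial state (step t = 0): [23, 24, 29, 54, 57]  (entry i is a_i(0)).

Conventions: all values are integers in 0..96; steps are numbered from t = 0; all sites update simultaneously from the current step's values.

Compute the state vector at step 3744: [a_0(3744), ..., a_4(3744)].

Answer: [52, 52, 52, 52, 52]
Key observation: The state at step 9, [72, 72, 72, 72, 72], reappears at step 13: the system is in a cycle of period 4 from step 9 on.  Therefore the state at step 3744 equals the state at step 9 + ((3744 - 9) mod 4) = 12, which is [52, 52, 52, 52, 52].

Derivation:
t=0: [23, 24, 29, 54, 57]
t=1: [46, 40, 51, 60, 57]
t=2: [68, 70, 66, 65, 65]
t=3: [46, 45, 47, 50, 49]
t=4: [75, 75, 75, 76, 75]
t=5: [34, 34, 33, 33, 33]
t=6: [54, 54, 54, 54, 54]
t=7: [69, 69, 69, 69, 69]
t=8: [44, 44, 44, 44, 44]
t=9: [72, 72, 72, 72, 72]
t=10: [39, 39, 39, 39, 39]
t=11: [64, 64, 64, 64, 64]
t=12: [52, 52, 52, 52, 52]
t=13: [72, 72, 72, 72, 72]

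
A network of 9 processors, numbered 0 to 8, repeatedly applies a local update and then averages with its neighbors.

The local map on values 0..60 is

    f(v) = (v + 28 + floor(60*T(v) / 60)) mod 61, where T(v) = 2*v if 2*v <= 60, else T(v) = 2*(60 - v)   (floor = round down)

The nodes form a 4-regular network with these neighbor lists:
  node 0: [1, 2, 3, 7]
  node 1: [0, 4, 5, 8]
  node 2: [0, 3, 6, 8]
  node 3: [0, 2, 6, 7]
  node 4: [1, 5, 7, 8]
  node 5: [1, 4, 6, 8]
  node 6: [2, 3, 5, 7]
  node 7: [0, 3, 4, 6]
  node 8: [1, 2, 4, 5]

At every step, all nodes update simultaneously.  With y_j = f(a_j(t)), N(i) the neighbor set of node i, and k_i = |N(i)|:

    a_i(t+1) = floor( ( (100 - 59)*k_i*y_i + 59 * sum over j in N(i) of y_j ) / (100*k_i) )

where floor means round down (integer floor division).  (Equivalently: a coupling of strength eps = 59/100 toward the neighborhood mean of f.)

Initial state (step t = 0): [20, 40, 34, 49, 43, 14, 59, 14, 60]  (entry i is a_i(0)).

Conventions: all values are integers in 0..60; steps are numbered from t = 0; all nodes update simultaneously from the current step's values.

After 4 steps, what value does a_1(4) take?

Answer: a_1(4) = 50

Derivation:
t=0: [20, 40, 34, 49, 43, 14, 59, 14, 60]
t=1: [32, 35, 39, 32, 31, 25, 27, 23, 33]
t=2: [50, 51, 50, 50, 50, 48, 46, 46, 51]
t=3: [37, 36, 37, 38, 37, 38, 39, 39, 36]
t=4: [49, 50, 49, 49, 49, 49, 48, 48, 50]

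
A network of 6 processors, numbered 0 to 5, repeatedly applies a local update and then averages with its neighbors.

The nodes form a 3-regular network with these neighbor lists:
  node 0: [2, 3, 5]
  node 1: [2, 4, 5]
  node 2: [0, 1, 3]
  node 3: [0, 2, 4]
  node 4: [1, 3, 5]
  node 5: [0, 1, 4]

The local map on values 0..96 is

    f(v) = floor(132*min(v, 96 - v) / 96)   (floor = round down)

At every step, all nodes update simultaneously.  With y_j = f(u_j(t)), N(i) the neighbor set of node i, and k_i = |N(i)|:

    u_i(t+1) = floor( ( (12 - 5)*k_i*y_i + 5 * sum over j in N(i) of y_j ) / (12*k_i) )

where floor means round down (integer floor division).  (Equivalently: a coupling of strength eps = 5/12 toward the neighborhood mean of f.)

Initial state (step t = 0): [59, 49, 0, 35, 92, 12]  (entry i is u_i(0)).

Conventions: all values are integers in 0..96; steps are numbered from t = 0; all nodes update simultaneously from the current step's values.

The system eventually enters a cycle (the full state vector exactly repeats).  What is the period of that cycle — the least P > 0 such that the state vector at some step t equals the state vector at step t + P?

Simulating step by step:
t=0: [59, 49, 0, 35, 92, 12]
t=1: [38, 40, 22, 35, 20, 25]
t=2: [45, 44, 39, 43, 34, 38]
t=3: [58, 55, 55, 56, 50, 53]
t=4: [53, 57, 55, 55, 60, 58]
t=5: [57, 52, 56, 55, 50, 52]
t=6: [54, 59, 55, 56, 61, 59]
t=7: [55, 50, 55, 54, 49, 50]
t=8: [57, 62, 57, 57, 62, 62]
t=9: [52, 46, 52, 52, 46, 46]
t=10: [60, 62, 60, 60, 62, 62]
t=11: [48, 46, 48, 48, 46, 46]
t=12: [65, 63, 65, 65, 63, 63]
t=13: [42, 44, 42, 42, 44, 44]
t=14: [57, 59, 57, 57, 59, 59]
t=15: [52, 50, 52, 52, 50, 50]
t=16: [60, 62, 60, 60, 62, 62]

Answer: 6
Key observation: The state at step 10, [60, 62, 60, 60, 62, 62], reappears at step 16 — and no state repeats earlier — so the cycle the system enters has period 6.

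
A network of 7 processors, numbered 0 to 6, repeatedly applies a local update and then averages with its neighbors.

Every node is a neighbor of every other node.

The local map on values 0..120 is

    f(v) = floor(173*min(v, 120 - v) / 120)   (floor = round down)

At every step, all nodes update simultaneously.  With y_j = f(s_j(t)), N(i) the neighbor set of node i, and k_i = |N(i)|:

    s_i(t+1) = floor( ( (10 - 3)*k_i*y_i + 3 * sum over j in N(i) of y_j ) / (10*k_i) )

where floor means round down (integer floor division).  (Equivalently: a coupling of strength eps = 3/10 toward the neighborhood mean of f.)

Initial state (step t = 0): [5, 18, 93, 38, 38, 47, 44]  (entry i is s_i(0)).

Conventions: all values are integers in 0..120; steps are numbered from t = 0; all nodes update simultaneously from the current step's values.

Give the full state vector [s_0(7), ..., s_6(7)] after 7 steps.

Answer: [59, 68, 73, 68, 68, 62, 64]

Derivation:
t=0: [5, 18, 93, 38, 38, 47, 44]
t=1: [19, 31, 40, 50, 50, 58, 56]
t=2: [39, 50, 58, 68, 68, 75, 73]
t=3: [60, 71, 78, 72, 72, 66, 68]
t=4: [81, 70, 64, 70, 70, 75, 73]
t=5: [60, 70, 76, 70, 70, 65, 67]
t=6: [81, 72, 66, 72, 72, 77, 75]
t=7: [59, 68, 73, 68, 68, 62, 64]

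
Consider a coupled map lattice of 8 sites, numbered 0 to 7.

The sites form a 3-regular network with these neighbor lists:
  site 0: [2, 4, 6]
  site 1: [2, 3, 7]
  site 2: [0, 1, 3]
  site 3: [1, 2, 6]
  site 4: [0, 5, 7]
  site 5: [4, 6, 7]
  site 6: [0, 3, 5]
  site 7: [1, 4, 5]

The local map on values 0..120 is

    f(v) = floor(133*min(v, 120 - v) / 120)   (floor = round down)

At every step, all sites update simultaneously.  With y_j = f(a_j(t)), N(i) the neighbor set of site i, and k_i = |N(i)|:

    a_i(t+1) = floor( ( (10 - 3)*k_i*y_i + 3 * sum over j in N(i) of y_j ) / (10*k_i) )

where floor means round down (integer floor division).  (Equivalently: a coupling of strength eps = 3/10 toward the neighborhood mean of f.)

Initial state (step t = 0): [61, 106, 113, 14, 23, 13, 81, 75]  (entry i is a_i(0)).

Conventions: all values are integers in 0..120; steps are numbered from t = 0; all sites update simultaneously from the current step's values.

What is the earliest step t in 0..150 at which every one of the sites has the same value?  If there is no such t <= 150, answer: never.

Simulating step by step:
t=0: [61, 106, 113, 14, 23, 13, 81, 75]  (not all equal)
t=1: [53, 17, 14, 17, 30, 21, 39, 39]  (not all equal)
t=2: [49, 20, 19, 20, 35, 28, 40, 37]  (not all equal)
t=3: [48, 23, 24, 24, 39, 34, 41, 37]  (not all equal)
t=4: [48, 26, 28, 27, 43, 38, 43, 39]  (not all equal)
t=5: [49, 29, 32, 30, 46, 43, 45, 41]  (not all equal)
t=6: [51, 33, 36, 34, 49, 47, 47, 44]  (not all equal)
t=7: [53, 37, 40, 38, 53, 51, 50, 47]  (not all equal)
t=8: [56, 42, 44, 43, 57, 55, 54, 51]  (not all equal)
t=9: [60, 47, 49, 48, 61, 59, 58, 56]  (not all equal)
t=10: [64, 53, 54, 54, 64, 64, 63, 61]  (not all equal)
t=11: [61, 58, 59, 59, 62, 62, 62, 63]  (not all equal)
t=12: [64, 64, 64, 64, 64, 63, 64, 63]  (not all equal)
t=13: [62, 62, 62, 62, 62, 62, 62, 62]  (all equal)

Answer: 13
Key observation: Synchronization is absorbing here: once all sites are equal they stay equal, and step 13 is the first all-equal step.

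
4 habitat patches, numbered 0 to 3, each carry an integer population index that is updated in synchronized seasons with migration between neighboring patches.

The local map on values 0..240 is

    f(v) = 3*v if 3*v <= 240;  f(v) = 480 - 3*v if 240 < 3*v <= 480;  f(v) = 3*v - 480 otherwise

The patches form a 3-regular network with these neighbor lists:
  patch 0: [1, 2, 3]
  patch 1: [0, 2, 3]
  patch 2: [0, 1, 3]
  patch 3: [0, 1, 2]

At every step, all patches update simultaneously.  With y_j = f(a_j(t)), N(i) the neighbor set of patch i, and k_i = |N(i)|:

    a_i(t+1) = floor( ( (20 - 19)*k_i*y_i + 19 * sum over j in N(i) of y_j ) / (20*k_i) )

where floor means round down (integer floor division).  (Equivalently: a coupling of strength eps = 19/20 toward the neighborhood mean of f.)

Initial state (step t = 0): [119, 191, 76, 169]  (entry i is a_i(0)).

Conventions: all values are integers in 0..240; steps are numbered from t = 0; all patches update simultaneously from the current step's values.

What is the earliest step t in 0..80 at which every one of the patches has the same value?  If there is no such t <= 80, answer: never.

Simulating step by step:
t=0: [119, 191, 76, 169]  (not all equal)
t=1: [116, 124, 88, 141]  (not all equal)
t=2: [127, 133, 104, 147]  (not all equal)
t=3: [96, 100, 77, 112]  (not all equal)
t=4: [185, 188, 174, 198]  (not all equal)
t=5: [79, 77, 88, 69]  (not all equal)
t=6: [218, 220, 224, 226]  (not all equal)
t=7: [189, 187, 184, 182]  (not all equal)
t=8: [73, 75, 77, 79]  (not all equal)
t=9: [230, 228, 227, 225]  (not all equal)
t=10: [200, 202, 202, 204]  (not all equal)
t=11: [127, 126, 126, 124]  (not all equal)
t=12: [103, 102, 102, 101]  (not all equal)
t=13: [174, 174, 174, 173]  (not all equal)
t=14: [41, 41, 41, 41]  (all equal)

Answer: 14
Key observation: Synchronization is absorbing here: once all patches are equal they stay equal, and step 14 is the first all-equal step.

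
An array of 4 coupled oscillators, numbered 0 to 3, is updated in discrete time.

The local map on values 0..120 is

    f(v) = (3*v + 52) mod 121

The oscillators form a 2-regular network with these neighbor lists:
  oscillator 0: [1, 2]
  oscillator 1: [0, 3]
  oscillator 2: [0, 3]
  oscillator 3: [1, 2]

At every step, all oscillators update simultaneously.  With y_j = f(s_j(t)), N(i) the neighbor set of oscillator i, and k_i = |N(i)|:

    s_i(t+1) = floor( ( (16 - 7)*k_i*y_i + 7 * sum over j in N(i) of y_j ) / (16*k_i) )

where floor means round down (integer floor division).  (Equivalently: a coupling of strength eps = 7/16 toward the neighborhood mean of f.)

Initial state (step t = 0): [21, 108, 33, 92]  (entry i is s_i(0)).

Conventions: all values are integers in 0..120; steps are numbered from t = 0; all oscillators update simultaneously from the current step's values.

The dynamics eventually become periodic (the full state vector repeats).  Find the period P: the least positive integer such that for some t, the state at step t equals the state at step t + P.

Answer: 5
Key observation: The state at step 40, [70, 70, 70, 70], reappears at step 45 — and no state repeats earlier — so the cycle the system enters has period 5.

Derivation:
t=0: [21, 108, 33, 92]
t=1: [74, 51, 60, 57]
t=2: [60, 76, 91, 100]
t=3: [88, 69, 95, 88]
t=4: [66, 41, 85, 66]
t=5: [30, 33, 40, 30]
t=6: [29, 26, 37, 29]
t=7: [21, 12, 31, 21]
t=8: [89, 99, 63, 89]
t=9: [92, 93, 101, 92]
t=10: [92, 87, 101, 92]
t=11: [88, 77, 101, 88]
t=12: [75, 55, 95, 75]
t=13: [61, 69, 68, 61]
t=14: [70, 59, 57, 70]
t=15: [57, 69, 66, 57]
t=16: [62, 54, 49, 62]
t=17: [103, 103, 95, 103]
t=18: [113, 119, 105, 113]
t=19: [26, 38, 14, 26]
t=20: [35, 29, 56, 35]
t=21: [45, 25, 71, 45]
t=22: [43, 32, 41, 43]
t=23: [51, 41, 56, 51]
t=24: [80, 67, 92, 80]
t=25: [49, 28, 70, 49]
t=26: [51, 42, 45, 51]
t=27: [74, 68, 73, 74]
t=28: [27, 21, 30, 27]
t=29: [36, 69, 17, 36]
t=30: [48, 26, 75, 48]
t=31: [51, 37, 52, 51]
t=32: [75, 60, 85, 75]
t=33: [58, 77, 51, 58]
t=34: [86, 69, 93, 86]
t=35: [61, 39, 79, 61]
t=36: [84, 76, 76, 84]
t=37: [51, 48, 48, 51]
t=38: [80, 78, 78, 80]
t=39: [47, 46, 46, 47]
t=40: [70, 70, 70, 70]
t=41: [20, 20, 20, 20]
t=42: [112, 112, 112, 112]
t=43: [25, 25, 25, 25]
t=44: [6, 6, 6, 6]
t=45: [70, 70, 70, 70]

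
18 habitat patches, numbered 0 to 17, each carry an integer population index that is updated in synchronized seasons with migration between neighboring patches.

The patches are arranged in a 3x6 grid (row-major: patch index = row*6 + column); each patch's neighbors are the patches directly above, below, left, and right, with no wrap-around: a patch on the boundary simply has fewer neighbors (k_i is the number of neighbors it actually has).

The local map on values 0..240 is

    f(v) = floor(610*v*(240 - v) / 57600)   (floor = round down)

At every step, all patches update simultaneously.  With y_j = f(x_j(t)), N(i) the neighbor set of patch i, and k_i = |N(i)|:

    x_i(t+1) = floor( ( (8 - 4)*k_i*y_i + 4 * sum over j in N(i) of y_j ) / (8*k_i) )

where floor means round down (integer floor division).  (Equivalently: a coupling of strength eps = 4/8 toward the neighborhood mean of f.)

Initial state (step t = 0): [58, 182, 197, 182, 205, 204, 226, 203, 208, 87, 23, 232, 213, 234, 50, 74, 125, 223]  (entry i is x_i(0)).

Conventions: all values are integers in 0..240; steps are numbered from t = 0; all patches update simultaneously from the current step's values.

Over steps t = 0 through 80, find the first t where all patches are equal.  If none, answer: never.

Answer: 5
Key observation: Synchronization is absorbing here: once all patches are equal they stay equal, and step 5 is the first all-equal step.

Derivation:
t=0: [58, 182, 197, 182, 205, 204, 226, 203, 208, 87, 23, 232, 213, 234, 50, 74, 125, 223]  (not all equal)
t=1: [91, 102, 93, 106, 77, 62, 58, 68, 86, 115, 74, 37, 41, 46, 85, 130, 113, 62]  (not all equal)
t=2: [136, 142, 145, 146, 132, 110, 114, 123, 139, 147, 129, 99, 94, 105, 133, 149, 141, 115]  (not all equal)
t=3: [149, 147, 145, 145, 149, 149, 150, 150, 147, 145, 149, 149, 148, 149, 148, 145, 147, 149]  (not all equal)
t=4: [143, 143, 144, 144, 143, 143, 142, 142, 144, 144, 143, 143, 143, 143, 144, 144, 143, 143]  (not all equal)
t=5: [146, 146, 146, 146, 146, 146, 146, 146, 146, 146, 146, 146, 146, 146, 146, 146, 146, 146]  (all equal)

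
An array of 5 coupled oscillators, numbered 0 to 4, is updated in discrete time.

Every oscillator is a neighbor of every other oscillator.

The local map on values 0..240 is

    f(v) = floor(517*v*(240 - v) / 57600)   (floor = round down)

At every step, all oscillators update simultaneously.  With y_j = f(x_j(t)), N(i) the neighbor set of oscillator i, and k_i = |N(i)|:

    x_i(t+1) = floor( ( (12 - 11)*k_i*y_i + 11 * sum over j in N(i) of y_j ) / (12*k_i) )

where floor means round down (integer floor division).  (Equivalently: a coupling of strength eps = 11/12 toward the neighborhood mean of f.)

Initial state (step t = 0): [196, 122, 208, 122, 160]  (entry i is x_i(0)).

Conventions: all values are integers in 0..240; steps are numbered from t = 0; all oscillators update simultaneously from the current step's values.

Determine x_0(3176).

Answer: x_0(3176) = 128
Key observation: The state at step 4, [128, 128, 128, 128, 128], reappears at step 5: the system is in a cycle of period 1 from step 4 on.  Therefore the state at step 3176 equals the state at step 4 + ((3176 - 4) mod 1) = 4, which is [128, 128, 128, 128, 128].

Derivation:
t=0: [196, 122, 208, 122, 160]
t=1: [105, 97, 107, 97, 99]
t=2: [125, 125, 125, 125, 125]
t=3: [129, 129, 129, 129, 129]
t=4: [128, 128, 128, 128, 128]
t=5: [128, 128, 128, 128, 128]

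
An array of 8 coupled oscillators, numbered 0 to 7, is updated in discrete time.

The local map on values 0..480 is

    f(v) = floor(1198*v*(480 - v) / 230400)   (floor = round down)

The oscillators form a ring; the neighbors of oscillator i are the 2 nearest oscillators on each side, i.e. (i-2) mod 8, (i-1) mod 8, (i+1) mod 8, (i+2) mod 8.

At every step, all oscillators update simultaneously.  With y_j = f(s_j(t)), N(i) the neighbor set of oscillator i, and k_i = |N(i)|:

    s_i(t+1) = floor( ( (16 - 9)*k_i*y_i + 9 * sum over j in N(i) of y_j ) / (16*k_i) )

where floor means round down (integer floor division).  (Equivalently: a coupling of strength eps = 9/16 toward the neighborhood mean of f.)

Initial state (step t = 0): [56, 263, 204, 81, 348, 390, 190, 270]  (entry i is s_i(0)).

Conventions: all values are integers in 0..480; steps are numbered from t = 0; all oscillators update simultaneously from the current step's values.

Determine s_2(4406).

Answer: s_2(4406) = 288
Key observation: The state at step 6, [288, 288, 288, 288, 288, 288, 288, 288], reappears at step 8: the system is in a cycle of period 2 from step 6 on.  Therefore the state at step 4406 equals the state at step 6 + ((4406 - 6) mod 2) = 6, which is [288, 288, 288, 288, 288, 288, 288, 288].

Derivation:
t=0: [56, 263, 204, 81, 348, 390, 190, 270]
t=1: [218, 252, 243, 215, 234, 218, 242, 253]
t=2: [297, 297, 298, 297, 298, 297, 298, 297]
t=3: [282, 282, 282, 282, 282, 282, 282, 282]
t=4: [290, 290, 290, 290, 290, 290, 290, 290]
t=5: [286, 286, 286, 286, 286, 286, 286, 286]
t=6: [288, 288, 288, 288, 288, 288, 288, 288]
t=7: [287, 287, 287, 287, 287, 287, 287, 287]
t=8: [288, 288, 288, 288, 288, 288, 288, 288]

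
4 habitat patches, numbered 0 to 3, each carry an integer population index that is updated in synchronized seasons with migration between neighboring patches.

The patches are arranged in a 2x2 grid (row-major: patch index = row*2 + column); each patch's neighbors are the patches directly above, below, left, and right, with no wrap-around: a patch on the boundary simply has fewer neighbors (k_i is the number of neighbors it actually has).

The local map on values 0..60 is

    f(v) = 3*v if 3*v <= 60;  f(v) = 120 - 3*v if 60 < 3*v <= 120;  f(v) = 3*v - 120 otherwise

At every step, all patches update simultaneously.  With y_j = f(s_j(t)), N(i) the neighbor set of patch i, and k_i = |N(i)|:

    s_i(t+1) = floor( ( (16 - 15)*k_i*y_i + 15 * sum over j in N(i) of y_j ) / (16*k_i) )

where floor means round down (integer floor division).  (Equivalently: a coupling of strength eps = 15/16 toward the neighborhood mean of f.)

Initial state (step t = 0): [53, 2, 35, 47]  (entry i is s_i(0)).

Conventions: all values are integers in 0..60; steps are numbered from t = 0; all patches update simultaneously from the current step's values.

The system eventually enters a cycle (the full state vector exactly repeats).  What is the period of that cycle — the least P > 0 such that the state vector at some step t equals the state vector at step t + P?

Simulating step by step:
t=0: [53, 2, 35, 47]
t=1: [12, 28, 29, 11]
t=2: [34, 34, 34, 34]
t=3: [18, 18, 18, 18]
t=4: [54, 54, 54, 54]
t=5: [42, 42, 42, 42]
t=6: [6, 6, 6, 6]
t=7: [18, 18, 18, 18]

Answer: 4
Key observation: The state at step 3, [18, 18, 18, 18], reappears at step 7 — and no state repeats earlier — so the cycle the system enters has period 4.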